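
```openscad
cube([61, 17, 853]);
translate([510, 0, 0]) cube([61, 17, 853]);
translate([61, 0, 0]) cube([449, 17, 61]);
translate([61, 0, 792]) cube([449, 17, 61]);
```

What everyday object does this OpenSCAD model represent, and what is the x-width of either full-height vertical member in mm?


A picture frame. The border width is 61 mm.

Four thin pieces enclosing a rectangular opening — a picture frame. The two full-height stiles are 853 mm tall; the top rail sits at z = 792 and is 61 mm tall, so the border above the opening is 853 − 792 = 61 mm, matching the stile x-width.


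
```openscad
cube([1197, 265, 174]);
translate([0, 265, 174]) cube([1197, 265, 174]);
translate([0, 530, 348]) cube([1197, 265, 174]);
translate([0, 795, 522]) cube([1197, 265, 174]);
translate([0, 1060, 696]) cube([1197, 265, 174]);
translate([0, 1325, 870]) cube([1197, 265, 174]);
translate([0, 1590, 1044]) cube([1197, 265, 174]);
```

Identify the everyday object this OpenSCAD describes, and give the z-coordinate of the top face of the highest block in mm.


A staircase. The total rise is 1218 mm.

7 identical blocks, each offset up and back from the previous — a staircase. Each step is 174 mm tall and there are 7 of them, so the total rise is 7 × 174 = 1218 mm.


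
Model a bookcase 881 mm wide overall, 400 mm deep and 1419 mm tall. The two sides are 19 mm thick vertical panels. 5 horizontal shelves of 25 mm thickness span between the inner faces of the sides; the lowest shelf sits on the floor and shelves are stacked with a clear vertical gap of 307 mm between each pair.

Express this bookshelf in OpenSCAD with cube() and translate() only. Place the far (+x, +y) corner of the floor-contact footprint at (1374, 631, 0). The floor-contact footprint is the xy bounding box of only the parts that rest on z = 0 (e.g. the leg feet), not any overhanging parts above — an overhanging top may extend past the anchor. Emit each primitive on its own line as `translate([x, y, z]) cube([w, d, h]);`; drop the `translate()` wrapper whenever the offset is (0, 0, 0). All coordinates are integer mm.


translate([493, 231, 0]) cube([19, 400, 1419]);
translate([1355, 231, 0]) cube([19, 400, 1419]);
translate([512, 231, 0]) cube([843, 400, 25]);
translate([512, 231, 332]) cube([843, 400, 25]);
translate([512, 231, 664]) cube([843, 400, 25]);
translate([512, 231, 996]) cube([843, 400, 25]);
translate([512, 231, 1328]) cube([843, 400, 25]);


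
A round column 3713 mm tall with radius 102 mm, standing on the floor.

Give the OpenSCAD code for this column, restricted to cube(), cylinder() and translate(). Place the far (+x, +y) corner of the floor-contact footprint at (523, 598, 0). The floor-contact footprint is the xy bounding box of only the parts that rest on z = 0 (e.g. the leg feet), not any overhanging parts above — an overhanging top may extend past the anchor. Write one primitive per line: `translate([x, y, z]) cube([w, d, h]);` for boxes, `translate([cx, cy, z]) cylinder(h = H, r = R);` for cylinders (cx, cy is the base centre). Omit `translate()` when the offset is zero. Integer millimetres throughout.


translate([421, 496, 0]) cylinder(h = 3713, r = 102);


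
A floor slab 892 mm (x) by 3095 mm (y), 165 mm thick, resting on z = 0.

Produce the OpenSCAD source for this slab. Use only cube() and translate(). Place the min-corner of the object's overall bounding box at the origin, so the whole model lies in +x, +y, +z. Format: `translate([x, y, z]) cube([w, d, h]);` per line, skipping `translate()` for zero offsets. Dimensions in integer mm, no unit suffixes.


cube([892, 3095, 165]);


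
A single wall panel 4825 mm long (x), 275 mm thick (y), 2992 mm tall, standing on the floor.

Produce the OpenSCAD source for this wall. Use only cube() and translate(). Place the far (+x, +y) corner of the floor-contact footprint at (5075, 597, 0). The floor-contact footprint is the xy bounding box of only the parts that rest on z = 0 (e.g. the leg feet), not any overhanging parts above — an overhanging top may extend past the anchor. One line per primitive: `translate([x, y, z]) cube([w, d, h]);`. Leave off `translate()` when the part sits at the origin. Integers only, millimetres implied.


translate([250, 322, 0]) cube([4825, 275, 2992]);


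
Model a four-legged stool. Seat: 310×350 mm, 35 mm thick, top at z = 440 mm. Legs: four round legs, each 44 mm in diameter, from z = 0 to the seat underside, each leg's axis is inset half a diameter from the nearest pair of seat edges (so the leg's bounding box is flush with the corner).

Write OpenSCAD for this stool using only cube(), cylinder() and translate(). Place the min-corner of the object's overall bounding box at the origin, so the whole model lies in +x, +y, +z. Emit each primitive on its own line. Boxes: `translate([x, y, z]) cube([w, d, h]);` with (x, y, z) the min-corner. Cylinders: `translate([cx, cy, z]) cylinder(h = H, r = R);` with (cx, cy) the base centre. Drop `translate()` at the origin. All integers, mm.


translate([0, 0, 405]) cube([310, 350, 35]);
translate([22, 22, 0]) cylinder(h = 405, r = 22);
translate([288, 22, 0]) cylinder(h = 405, r = 22);
translate([22, 328, 0]) cylinder(h = 405, r = 22);
translate([288, 328, 0]) cylinder(h = 405, r = 22);


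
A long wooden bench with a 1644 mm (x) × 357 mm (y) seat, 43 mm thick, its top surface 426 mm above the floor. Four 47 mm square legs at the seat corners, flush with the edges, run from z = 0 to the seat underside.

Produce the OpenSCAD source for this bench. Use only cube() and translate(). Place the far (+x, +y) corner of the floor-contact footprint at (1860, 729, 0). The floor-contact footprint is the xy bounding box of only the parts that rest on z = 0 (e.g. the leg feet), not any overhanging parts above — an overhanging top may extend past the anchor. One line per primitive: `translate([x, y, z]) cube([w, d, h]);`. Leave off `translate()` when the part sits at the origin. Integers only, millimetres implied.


// leg_h = 426 − 43 = 383
translate([216, 372, 383]) cube([1644, 357, 43]);
translate([216, 372, 0]) cube([47, 47, 383]);
translate([216, 682, 0]) cube([47, 47, 383]);
translate([1813, 372, 0]) cube([47, 47, 383]);
translate([1813, 682, 0]) cube([47, 47, 383]);


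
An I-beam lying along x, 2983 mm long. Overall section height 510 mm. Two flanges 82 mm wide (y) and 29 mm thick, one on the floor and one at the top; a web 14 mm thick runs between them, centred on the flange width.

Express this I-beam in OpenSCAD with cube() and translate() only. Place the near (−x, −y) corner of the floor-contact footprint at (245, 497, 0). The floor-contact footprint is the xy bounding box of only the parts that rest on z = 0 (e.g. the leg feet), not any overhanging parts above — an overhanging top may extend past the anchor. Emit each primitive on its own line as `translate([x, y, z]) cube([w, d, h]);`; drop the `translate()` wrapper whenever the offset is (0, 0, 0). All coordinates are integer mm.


translate([245, 497, 0]) cube([2983, 82, 29]);
translate([245, 531, 29]) cube([2983, 14, 452]);
translate([245, 497, 481]) cube([2983, 82, 29]);


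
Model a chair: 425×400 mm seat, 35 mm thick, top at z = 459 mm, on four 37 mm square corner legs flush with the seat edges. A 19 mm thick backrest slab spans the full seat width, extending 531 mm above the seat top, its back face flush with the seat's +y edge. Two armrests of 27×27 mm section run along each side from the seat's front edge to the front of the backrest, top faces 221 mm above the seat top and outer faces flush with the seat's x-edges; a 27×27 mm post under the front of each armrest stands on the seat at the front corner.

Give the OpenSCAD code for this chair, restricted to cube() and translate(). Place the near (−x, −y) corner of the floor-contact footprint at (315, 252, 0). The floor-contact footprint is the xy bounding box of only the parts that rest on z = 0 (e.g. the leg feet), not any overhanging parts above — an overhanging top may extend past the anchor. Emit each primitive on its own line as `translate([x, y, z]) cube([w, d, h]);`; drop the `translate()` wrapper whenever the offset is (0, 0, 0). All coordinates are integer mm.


// leg_h = 459 - 35 = 424
// arm post h = 221 - 27 = 194
translate([315, 252, 424]) cube([425, 400, 35]);
translate([315, 252, 0]) cube([37, 37, 424]);
translate([703, 252, 0]) cube([37, 37, 424]);
translate([315, 615, 0]) cube([37, 37, 424]);
translate([703, 615, 0]) cube([37, 37, 424]);
translate([315, 633, 459]) cube([425, 19, 531]);
translate([315, 252, 653]) cube([27, 381, 27]);
translate([713, 252, 653]) cube([27, 381, 27]);
translate([315, 252, 459]) cube([27, 27, 194]);
translate([713, 252, 459]) cube([27, 27, 194]);


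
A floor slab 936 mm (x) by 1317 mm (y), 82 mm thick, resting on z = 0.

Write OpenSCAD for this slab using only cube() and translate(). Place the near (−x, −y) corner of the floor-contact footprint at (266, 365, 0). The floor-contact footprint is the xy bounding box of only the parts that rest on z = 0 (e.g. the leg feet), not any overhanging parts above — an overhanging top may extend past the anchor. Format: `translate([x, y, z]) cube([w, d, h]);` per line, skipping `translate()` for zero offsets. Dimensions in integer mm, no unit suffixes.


translate([266, 365, 0]) cube([936, 1317, 82]);


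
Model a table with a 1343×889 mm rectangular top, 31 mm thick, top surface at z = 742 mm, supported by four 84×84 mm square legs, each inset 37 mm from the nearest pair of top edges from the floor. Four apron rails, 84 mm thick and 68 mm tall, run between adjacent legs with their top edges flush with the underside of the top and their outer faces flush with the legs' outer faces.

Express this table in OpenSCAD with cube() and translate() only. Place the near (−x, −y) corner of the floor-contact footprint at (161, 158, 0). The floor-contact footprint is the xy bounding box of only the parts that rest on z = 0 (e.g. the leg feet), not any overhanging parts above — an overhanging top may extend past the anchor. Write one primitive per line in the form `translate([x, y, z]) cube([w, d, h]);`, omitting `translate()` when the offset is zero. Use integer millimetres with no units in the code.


translate([124, 121, 711]) cube([1343, 889, 31]);
translate([161, 158, 0]) cube([84, 84, 711]);
translate([1346, 158, 0]) cube([84, 84, 711]);
translate([161, 889, 0]) cube([84, 84, 711]);
translate([1346, 889, 0]) cube([84, 84, 711]);
translate([245, 158, 643]) cube([1101, 84, 68]);
translate([245, 889, 643]) cube([1101, 84, 68]);
translate([161, 242, 643]) cube([84, 647, 68]);
translate([1346, 242, 643]) cube([84, 647, 68]);


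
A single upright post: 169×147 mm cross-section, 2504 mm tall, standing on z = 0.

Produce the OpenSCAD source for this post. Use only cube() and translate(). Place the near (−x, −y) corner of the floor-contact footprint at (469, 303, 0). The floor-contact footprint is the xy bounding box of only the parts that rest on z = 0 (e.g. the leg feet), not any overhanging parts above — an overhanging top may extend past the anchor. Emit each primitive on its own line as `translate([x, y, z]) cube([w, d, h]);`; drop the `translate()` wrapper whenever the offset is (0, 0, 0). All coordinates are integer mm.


translate([469, 303, 0]) cube([169, 147, 2504]);


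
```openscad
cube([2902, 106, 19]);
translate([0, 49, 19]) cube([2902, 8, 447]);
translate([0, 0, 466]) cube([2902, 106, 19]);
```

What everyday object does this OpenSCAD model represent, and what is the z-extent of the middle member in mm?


An I-beam. The web height is 447 mm.

Two wide flanges with a thin centred web — an I-beam. Overall 485 mm minus two 19 mm flanges gives a web of 485 − 2·19 = 447 mm.


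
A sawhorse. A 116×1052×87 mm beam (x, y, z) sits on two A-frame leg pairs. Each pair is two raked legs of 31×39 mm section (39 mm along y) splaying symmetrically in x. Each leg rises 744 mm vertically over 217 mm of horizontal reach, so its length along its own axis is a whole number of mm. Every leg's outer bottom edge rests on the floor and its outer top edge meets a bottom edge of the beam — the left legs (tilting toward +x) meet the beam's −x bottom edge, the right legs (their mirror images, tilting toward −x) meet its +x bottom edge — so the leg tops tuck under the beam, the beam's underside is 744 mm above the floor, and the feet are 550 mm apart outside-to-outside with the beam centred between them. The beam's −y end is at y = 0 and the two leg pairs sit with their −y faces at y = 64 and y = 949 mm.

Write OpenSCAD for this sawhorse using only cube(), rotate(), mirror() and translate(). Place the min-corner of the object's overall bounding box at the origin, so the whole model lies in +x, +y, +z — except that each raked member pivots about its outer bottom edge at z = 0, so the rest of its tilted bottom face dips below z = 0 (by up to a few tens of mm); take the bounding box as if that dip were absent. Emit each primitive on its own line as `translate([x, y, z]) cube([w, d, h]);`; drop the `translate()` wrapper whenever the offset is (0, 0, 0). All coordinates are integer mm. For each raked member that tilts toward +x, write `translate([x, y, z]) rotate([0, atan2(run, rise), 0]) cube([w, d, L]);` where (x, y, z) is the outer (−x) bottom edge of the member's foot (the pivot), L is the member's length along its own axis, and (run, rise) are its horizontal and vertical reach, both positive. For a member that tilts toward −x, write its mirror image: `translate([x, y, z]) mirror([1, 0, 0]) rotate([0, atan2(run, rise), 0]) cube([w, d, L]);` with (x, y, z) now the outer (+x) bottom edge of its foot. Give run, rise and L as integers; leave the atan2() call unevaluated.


translate([217, 0, 744]) cube([116, 1052, 87]);
translate([0, 64, 0]) rotate([0, atan2(217, 744), 0]) cube([31, 39, 775]);
translate([550, 64, 0]) mirror([1, 0, 0]) rotate([0, atan2(217, 744), 0]) cube([31, 39, 775]);
translate([0, 949, 0]) rotate([0, atan2(217, 744), 0]) cube([31, 39, 775]);
translate([550, 949, 0]) mirror([1, 0, 0]) rotate([0, atan2(217, 744), 0]) cube([31, 39, 775]);


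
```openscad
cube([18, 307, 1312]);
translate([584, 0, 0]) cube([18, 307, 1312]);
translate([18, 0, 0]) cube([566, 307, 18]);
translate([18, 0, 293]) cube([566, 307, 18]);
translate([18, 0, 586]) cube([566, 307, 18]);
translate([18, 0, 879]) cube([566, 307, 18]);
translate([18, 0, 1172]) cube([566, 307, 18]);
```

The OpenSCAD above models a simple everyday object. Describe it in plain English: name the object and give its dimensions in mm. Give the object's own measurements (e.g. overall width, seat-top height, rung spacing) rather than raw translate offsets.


An open bookshelf. Two side panels, each 18 mm thick, 307 mm deep and 1312 mm tall, stand 602 mm apart (outside-to-outside). Between them sit 5 shelves, each 18 mm thick and 307 mm deep, spanning the full gap between the sides. The bottom shelf rests on the floor (its underside at z = 0) and the clear gap between one shelf's top and the next shelf's underside is 275 mm.


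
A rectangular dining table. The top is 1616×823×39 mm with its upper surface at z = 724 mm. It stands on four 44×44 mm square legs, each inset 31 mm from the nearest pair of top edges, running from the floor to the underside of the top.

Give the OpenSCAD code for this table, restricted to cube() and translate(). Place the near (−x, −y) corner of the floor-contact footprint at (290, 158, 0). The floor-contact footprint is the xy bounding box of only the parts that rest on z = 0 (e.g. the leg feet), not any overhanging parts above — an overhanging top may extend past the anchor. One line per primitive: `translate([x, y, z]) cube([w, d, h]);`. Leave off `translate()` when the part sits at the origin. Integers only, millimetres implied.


translate([259, 127, 685]) cube([1616, 823, 39]);
translate([290, 158, 0]) cube([44, 44, 685]);
translate([1800, 158, 0]) cube([44, 44, 685]);
translate([290, 875, 0]) cube([44, 44, 685]);
translate([1800, 875, 0]) cube([44, 44, 685]);


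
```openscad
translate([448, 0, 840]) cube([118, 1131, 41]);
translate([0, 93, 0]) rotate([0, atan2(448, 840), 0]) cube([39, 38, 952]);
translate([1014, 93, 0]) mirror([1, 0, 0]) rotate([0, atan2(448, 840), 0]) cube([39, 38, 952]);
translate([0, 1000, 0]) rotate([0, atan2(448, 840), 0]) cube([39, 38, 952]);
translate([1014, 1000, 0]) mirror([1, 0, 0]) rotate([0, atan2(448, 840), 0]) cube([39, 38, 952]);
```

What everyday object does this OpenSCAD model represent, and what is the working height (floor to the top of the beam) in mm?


A sawhorse. The overall height is 881 mm.

A beam across two mirrored pairs of raked legs — a sawhorse. The beam's underside is at z = 840 (matching the legs' vertical rise in atan2(448, 840)) and the beam is 41 mm tall, so its top is at 840 + 41 = 881 mm. The raked legs top out at the beam's underside, so that is the highest point.


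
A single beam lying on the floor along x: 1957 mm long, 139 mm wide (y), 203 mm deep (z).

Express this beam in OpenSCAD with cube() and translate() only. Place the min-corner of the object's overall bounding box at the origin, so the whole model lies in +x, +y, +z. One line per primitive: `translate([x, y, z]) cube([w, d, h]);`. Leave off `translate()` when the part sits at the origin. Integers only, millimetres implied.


cube([1957, 139, 203]);


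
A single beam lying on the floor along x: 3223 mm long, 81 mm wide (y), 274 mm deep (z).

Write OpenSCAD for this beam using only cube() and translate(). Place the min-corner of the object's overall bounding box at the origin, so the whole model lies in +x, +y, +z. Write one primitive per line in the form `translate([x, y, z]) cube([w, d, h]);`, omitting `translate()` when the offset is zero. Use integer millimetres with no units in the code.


cube([3223, 81, 274]);


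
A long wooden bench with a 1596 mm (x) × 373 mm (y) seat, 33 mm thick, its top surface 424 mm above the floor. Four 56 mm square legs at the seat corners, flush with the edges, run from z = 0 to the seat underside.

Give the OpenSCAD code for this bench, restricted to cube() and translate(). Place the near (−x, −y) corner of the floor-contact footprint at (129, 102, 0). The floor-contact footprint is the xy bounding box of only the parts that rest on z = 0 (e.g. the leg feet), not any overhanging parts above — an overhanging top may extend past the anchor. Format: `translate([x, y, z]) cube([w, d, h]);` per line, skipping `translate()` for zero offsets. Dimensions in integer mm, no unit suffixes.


translate([129, 102, 391]) cube([1596, 373, 33]);
translate([129, 102, 0]) cube([56, 56, 391]);
translate([129, 419, 0]) cube([56, 56, 391]);
translate([1669, 102, 0]) cube([56, 56, 391]);
translate([1669, 419, 0]) cube([56, 56, 391]);


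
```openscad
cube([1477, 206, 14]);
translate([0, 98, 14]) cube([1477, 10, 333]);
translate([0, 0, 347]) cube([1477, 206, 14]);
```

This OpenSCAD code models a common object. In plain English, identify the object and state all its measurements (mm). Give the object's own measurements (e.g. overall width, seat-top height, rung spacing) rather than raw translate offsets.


An I-beam lying along x, 1477 mm long. Overall section height 361 mm. Two flanges 206 mm wide (y) and 14 mm thick, one on the floor and one at the top; a web 10 mm thick runs between them, centred on the flange width.


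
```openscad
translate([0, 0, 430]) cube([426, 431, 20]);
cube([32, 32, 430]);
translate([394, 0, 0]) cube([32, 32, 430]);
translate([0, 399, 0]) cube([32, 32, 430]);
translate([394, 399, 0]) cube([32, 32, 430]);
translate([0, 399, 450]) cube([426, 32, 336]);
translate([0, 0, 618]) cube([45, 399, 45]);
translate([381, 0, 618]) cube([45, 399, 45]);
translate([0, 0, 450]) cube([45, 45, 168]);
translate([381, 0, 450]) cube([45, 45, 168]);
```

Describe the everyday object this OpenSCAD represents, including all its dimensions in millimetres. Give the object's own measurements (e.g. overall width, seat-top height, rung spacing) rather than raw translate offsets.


A chair. The seat is a 426×431×20 mm slab with its top at z = 450 mm, on four 32×32 mm corner legs (flush with the seat edges, standing on z = 0). A flat backrest 32 mm thick, 336 mm tall, spans the full seat width and rises from the seat top along its +y edge, rear face flush with the rear of the seat. Two armrests of 45×45 mm section run along each side from the seat's front edge to the front of the backrest, top faces 213 mm above the seat top and outer faces flush with the seat's x-edges; a 45×45 mm post under the front of each armrest stands on the seat at the front corner.


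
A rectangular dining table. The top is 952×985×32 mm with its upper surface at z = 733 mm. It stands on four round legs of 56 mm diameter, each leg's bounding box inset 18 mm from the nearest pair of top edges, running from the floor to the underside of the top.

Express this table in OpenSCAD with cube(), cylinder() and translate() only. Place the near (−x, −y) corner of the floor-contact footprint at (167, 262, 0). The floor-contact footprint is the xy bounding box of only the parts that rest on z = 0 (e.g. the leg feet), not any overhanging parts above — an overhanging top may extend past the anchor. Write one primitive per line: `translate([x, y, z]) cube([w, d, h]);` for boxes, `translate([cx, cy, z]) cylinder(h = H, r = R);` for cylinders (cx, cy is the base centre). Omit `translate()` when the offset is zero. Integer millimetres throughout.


// leg_h = 733 - 32 = 701
translate([149, 244, 701]) cube([952, 985, 32]);
translate([195, 290, 0]) cylinder(h = 701, r = 28);
translate([1055, 290, 0]) cylinder(h = 701, r = 28);
translate([195, 1183, 0]) cylinder(h = 701, r = 28);
translate([1055, 1183, 0]) cylinder(h = 701, r = 28);


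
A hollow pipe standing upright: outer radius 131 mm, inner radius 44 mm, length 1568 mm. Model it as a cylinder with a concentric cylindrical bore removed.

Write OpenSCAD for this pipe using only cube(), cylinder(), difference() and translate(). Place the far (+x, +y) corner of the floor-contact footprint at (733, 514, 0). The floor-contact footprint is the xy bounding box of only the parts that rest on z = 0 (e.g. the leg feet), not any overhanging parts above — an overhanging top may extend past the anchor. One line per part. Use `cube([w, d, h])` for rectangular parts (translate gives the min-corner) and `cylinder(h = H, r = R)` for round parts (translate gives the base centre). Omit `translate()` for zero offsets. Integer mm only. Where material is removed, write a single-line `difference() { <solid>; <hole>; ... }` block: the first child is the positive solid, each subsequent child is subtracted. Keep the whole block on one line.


difference() { translate([602, 383, 0]) cylinder(h = 1568, r = 131); translate([602, 383, 0]) cylinder(h = 1568, r = 44); }


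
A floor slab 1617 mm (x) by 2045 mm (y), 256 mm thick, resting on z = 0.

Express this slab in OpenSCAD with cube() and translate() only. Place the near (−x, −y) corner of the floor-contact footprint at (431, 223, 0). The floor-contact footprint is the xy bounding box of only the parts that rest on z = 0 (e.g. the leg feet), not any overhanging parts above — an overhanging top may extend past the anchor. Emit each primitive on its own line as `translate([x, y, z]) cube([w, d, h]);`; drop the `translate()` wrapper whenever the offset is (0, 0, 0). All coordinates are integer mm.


translate([431, 223, 0]) cube([1617, 2045, 256]);


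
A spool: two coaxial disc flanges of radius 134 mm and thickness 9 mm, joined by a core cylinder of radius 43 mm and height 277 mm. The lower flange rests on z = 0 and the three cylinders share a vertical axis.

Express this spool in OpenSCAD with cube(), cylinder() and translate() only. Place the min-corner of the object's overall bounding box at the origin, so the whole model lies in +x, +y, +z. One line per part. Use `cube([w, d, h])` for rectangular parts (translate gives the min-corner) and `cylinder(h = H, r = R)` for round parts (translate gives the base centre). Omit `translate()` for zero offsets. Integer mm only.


translate([134, 134, 0]) cylinder(h = 9, r = 134);
translate([134, 134, 9]) cylinder(h = 277, r = 43);
translate([134, 134, 286]) cylinder(h = 9, r = 134);


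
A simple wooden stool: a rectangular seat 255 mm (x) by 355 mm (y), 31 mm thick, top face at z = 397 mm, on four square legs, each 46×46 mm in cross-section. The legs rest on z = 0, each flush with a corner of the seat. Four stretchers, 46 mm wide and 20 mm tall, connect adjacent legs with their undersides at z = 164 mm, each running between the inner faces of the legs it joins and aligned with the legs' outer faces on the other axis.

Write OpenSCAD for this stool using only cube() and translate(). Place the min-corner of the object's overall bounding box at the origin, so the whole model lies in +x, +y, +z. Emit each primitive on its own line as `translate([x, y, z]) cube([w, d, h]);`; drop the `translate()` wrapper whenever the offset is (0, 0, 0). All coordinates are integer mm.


// leg_h = 397 - 31 = 366
// stretcher span = 255 - 2*46 = 163
translate([0, 0, 366]) cube([255, 355, 31]);
cube([46, 46, 366]);
translate([209, 0, 0]) cube([46, 46, 366]);
translate([0, 309, 0]) cube([46, 46, 366]);
translate([209, 309, 0]) cube([46, 46, 366]);
translate([46, 0, 164]) cube([163, 46, 20]);
translate([46, 309, 164]) cube([163, 46, 20]);
translate([0, 46, 164]) cube([46, 263, 20]);
translate([209, 46, 164]) cube([46, 263, 20]);


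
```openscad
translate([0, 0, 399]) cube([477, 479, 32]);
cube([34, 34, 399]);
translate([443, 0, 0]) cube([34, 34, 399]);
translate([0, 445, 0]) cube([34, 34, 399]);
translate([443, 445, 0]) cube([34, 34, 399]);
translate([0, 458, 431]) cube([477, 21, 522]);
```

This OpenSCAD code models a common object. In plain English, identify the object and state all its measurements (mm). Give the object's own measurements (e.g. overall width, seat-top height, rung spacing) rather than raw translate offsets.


A chair. The seat is a 477×479×32 mm slab with its top at z = 431 mm, on four 34×34 mm corner legs (flush with the seat edges, standing on z = 0). A flat backrest 21 mm thick, 522 mm tall, spans the full seat width and rises from the seat top along its +y edge, rear face flush with the rear of the seat.


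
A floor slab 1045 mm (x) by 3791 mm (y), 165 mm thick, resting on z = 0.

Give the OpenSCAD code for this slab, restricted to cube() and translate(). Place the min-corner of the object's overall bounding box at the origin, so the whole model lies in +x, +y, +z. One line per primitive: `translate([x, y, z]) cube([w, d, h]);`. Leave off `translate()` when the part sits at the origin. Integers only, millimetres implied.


cube([1045, 3791, 165]);


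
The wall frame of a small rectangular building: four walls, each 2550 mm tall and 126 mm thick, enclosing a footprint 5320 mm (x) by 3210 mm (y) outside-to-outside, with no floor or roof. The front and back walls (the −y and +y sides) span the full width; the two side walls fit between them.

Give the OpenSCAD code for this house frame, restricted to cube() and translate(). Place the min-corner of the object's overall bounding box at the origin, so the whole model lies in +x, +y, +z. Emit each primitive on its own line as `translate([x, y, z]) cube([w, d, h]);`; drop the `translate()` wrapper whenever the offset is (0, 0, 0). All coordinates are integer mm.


cube([5320, 126, 2550]);
translate([0, 3084, 0]) cube([5320, 126, 2550]);
translate([0, 126, 0]) cube([126, 2958, 2550]);
translate([5194, 126, 0]) cube([126, 2958, 2550]);


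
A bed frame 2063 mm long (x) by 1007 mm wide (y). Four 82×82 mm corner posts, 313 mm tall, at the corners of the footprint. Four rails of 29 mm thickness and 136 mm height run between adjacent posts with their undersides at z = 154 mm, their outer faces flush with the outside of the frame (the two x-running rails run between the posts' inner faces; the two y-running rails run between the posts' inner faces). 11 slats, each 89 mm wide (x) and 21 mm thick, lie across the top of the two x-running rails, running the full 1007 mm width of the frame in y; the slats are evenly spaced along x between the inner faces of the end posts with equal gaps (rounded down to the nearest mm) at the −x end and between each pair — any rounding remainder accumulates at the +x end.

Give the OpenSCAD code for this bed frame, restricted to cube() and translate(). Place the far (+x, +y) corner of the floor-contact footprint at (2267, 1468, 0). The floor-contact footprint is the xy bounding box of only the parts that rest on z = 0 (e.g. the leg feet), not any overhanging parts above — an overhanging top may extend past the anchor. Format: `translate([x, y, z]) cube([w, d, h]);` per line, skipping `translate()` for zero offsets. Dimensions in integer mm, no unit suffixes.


// slat z = rail_z + rail_h = 154 + 136 = 290
// slat gap = ⌊(1899 − 11·89) / 12⌋ = 76
translate([204, 461, 0]) cube([82, 82, 313]);
translate([204, 1386, 0]) cube([82, 82, 313]);
translate([2185, 461, 0]) cube([82, 82, 313]);
translate([2185, 1386, 0]) cube([82, 82, 313]);
translate([286, 461, 154]) cube([1899, 29, 136]);
translate([286, 1439, 154]) cube([1899, 29, 136]);
translate([204, 543, 154]) cube([29, 843, 136]);
translate([2238, 543, 154]) cube([29, 843, 136]);
translate([362, 461, 290]) cube([89, 1007, 21]);
translate([527, 461, 290]) cube([89, 1007, 21]);
translate([692, 461, 290]) cube([89, 1007, 21]);
translate([857, 461, 290]) cube([89, 1007, 21]);
translate([1022, 461, 290]) cube([89, 1007, 21]);
translate([1187, 461, 290]) cube([89, 1007, 21]);
translate([1352, 461, 290]) cube([89, 1007, 21]);
translate([1517, 461, 290]) cube([89, 1007, 21]);
translate([1682, 461, 290]) cube([89, 1007, 21]);
translate([1847, 461, 290]) cube([89, 1007, 21]);
translate([2012, 461, 290]) cube([89, 1007, 21]);


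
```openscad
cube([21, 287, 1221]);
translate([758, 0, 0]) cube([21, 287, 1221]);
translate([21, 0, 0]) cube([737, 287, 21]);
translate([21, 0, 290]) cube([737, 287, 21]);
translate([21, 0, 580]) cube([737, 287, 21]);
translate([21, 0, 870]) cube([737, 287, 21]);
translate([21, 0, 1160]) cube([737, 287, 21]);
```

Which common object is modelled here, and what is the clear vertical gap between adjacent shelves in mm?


A bookshelf. The clear shelf gap is 269 mm.

Two tall side panels with 5 horizontal boards between them — a bookshelf. The first two shelf undersides are at z = 0 and z = 290; with shelf thickness 21, the clear gap is 290 − 0 − 21 = 269 mm.


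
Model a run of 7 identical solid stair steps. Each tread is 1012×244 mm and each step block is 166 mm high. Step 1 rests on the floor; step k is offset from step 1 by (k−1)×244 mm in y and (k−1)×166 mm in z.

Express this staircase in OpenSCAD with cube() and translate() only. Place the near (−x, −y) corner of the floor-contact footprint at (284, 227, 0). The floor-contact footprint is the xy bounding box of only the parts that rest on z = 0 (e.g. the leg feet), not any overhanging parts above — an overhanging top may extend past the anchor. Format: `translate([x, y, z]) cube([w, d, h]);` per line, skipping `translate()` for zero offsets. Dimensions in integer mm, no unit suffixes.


translate([284, 227, 0]) cube([1012, 244, 166]);
translate([284, 471, 166]) cube([1012, 244, 166]);
translate([284, 715, 332]) cube([1012, 244, 166]);
translate([284, 959, 498]) cube([1012, 244, 166]);
translate([284, 1203, 664]) cube([1012, 244, 166]);
translate([284, 1447, 830]) cube([1012, 244, 166]);
translate([284, 1691, 996]) cube([1012, 244, 166]);


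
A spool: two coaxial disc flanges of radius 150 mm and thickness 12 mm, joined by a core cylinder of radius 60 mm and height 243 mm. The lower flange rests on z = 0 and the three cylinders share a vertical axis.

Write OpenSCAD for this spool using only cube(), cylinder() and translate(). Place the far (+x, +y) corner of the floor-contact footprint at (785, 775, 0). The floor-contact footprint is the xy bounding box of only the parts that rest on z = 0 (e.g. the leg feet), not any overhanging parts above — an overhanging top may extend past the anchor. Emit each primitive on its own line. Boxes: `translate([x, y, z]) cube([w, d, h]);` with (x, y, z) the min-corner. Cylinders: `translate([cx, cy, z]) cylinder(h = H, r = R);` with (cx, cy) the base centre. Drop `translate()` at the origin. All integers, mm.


translate([635, 625, 0]) cylinder(h = 12, r = 150);
translate([635, 625, 12]) cylinder(h = 243, r = 60);
translate([635, 625, 255]) cylinder(h = 12, r = 150);


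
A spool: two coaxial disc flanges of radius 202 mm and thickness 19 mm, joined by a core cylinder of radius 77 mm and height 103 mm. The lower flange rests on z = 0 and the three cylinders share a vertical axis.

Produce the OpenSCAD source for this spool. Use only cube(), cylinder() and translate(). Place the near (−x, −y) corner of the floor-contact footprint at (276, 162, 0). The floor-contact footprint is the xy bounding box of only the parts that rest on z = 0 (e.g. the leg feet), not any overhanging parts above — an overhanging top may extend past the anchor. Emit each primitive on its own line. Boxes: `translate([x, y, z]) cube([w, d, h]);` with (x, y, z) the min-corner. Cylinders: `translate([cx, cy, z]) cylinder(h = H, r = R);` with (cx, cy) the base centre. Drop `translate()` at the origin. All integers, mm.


translate([478, 364, 0]) cylinder(h = 19, r = 202);
translate([478, 364, 19]) cylinder(h = 103, r = 77);
translate([478, 364, 122]) cylinder(h = 19, r = 202);


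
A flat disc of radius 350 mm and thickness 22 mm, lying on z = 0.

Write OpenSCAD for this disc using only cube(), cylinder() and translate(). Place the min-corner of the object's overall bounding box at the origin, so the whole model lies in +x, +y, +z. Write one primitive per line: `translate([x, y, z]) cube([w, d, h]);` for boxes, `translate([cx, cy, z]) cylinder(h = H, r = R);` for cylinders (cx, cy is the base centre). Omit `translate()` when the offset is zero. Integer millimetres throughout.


translate([350, 350, 0]) cylinder(h = 22, r = 350);


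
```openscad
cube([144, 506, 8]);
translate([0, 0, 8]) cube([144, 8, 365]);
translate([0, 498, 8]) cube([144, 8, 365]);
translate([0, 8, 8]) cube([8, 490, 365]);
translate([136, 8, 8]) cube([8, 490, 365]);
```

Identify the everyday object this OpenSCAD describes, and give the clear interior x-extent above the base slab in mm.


An open box. The internal width is 128 mm.

A 144×506 base slab with four walls standing on it — an open box. The base is 144 mm wide and the walls are 8 mm thick, so the internal width is 144 − 2 × 8 = 128 mm.


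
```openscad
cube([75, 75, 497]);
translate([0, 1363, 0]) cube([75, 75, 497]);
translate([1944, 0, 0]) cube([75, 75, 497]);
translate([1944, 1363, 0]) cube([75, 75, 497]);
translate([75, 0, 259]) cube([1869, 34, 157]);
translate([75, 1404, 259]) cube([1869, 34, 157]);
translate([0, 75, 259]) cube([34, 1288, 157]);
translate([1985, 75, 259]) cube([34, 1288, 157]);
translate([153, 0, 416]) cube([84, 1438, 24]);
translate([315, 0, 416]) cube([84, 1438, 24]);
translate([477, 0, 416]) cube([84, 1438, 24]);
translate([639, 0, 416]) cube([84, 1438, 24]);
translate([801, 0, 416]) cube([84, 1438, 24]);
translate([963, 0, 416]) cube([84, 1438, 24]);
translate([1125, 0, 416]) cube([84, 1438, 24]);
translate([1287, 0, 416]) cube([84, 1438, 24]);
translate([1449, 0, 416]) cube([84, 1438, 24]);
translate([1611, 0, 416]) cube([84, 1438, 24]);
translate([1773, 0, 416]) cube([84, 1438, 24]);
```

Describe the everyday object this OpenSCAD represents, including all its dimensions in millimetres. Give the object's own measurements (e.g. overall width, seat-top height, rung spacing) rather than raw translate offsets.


A bed frame 2019 mm long (x) by 1438 mm wide (y). Four 75×75 mm corner posts, 497 mm tall, at the corners of the footprint. Four rails of 34 mm thickness and 157 mm height run between adjacent posts with their undersides at z = 259 mm, their outer faces flush with the outside of the frame (the two x-running rails run between the posts' inner faces; the two y-running rails run between the posts' inner faces). 11 slats, each 84 mm wide (x) and 24 mm thick, lie across the top of the two x-running rails, running the full 1438 mm width of the frame in y; along x they sit between the end posts with a 78 mm gap after the −x posts and between neighbouring slats, leaving 87 mm before the +x posts.


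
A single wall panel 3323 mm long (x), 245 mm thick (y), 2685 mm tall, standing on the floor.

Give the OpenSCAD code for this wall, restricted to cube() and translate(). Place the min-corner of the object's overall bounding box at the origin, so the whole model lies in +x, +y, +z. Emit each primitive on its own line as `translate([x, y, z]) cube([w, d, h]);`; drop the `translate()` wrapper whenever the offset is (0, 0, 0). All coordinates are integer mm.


cube([3323, 245, 2685]);


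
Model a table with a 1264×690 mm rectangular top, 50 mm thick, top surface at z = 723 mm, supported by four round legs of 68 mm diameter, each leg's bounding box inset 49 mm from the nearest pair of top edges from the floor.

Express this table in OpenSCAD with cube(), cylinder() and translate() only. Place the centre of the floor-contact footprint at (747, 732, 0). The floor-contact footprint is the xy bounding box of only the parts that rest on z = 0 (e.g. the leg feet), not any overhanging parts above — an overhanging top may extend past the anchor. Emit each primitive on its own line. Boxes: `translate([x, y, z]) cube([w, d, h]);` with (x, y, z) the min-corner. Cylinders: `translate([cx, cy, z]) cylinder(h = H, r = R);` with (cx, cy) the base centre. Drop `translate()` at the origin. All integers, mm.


translate([115, 387, 673]) cube([1264, 690, 50]);
translate([198, 470, 0]) cylinder(h = 673, r = 34);
translate([1296, 470, 0]) cylinder(h = 673, r = 34);
translate([198, 994, 0]) cylinder(h = 673, r = 34);
translate([1296, 994, 0]) cylinder(h = 673, r = 34);


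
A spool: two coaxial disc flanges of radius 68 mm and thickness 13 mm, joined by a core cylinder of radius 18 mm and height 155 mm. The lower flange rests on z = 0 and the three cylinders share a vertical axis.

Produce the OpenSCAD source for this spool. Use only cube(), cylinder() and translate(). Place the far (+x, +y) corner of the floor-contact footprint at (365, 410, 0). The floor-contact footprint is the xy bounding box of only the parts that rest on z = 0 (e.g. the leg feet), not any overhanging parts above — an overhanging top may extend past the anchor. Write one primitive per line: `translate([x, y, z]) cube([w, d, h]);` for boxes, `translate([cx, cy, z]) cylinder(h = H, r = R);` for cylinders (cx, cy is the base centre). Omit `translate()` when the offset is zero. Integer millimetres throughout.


translate([297, 342, 0]) cylinder(h = 13, r = 68);
translate([297, 342, 13]) cylinder(h = 155, r = 18);
translate([297, 342, 168]) cylinder(h = 13, r = 68);


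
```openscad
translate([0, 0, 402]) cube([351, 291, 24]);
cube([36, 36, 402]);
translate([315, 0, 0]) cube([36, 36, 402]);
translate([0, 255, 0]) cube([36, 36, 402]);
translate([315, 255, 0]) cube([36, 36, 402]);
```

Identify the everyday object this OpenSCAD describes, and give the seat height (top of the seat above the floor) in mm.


A stool. The seat height is 426 mm.

A 351×291×24 slab at z = 402 on four corner posts — a stool. The seat top is 402 + 24 = 426 mm.


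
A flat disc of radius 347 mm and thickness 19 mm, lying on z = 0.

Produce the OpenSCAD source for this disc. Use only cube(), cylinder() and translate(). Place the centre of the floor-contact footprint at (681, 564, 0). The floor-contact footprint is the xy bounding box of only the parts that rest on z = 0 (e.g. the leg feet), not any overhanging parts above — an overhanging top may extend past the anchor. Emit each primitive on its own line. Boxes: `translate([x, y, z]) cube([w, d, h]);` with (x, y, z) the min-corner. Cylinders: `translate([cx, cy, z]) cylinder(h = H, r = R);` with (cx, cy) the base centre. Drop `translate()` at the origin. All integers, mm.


translate([681, 564, 0]) cylinder(h = 19, r = 347);
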